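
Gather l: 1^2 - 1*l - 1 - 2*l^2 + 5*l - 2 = -2*l^2 + 4*l - 2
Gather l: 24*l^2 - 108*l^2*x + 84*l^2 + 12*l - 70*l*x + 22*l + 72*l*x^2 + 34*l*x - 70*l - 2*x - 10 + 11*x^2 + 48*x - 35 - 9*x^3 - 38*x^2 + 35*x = l^2*(108 - 108*x) + l*(72*x^2 - 36*x - 36) - 9*x^3 - 27*x^2 + 81*x - 45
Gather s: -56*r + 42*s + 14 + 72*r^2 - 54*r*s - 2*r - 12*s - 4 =72*r^2 - 58*r + s*(30 - 54*r) + 10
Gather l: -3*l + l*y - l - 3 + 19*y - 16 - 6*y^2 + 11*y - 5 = l*(y - 4) - 6*y^2 + 30*y - 24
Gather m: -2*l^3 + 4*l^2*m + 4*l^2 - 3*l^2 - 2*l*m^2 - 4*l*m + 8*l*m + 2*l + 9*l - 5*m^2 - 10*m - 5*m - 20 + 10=-2*l^3 + l^2 + 11*l + m^2*(-2*l - 5) + m*(4*l^2 + 4*l - 15) - 10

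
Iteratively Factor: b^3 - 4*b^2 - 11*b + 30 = (b - 5)*(b^2 + b - 6) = (b - 5)*(b - 2)*(b + 3)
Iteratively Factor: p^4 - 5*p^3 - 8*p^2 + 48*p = (p)*(p^3 - 5*p^2 - 8*p + 48) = p*(p - 4)*(p^2 - p - 12) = p*(p - 4)^2*(p + 3)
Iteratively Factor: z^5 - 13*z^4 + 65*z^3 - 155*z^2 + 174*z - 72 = (z - 1)*(z^4 - 12*z^3 + 53*z^2 - 102*z + 72) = (z - 2)*(z - 1)*(z^3 - 10*z^2 + 33*z - 36) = (z - 3)*(z - 2)*(z - 1)*(z^2 - 7*z + 12) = (z - 4)*(z - 3)*(z - 2)*(z - 1)*(z - 3)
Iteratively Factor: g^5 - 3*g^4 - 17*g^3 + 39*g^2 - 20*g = (g - 1)*(g^4 - 2*g^3 - 19*g^2 + 20*g) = (g - 1)*(g + 4)*(g^3 - 6*g^2 + 5*g) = (g - 5)*(g - 1)*(g + 4)*(g^2 - g) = (g - 5)*(g - 1)^2*(g + 4)*(g)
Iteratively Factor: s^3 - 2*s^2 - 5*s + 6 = (s - 1)*(s^2 - s - 6) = (s - 1)*(s + 2)*(s - 3)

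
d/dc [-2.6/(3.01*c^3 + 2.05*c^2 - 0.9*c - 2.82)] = (23.478*c^2 + 10.66*c - 2.34)/(3.01*c^3 + 2.05*c^2 - 0.9*c - 2.82)^2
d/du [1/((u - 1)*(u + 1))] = -2*u/(u^4 - 2*u^2 + 1)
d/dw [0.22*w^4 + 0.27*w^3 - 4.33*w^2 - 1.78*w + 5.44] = 0.88*w^3 + 0.81*w^2 - 8.66*w - 1.78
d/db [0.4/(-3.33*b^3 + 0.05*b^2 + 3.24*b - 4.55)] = (3.996*b^2 - 0.04*b - 1.296)/(3.33*b^3 - 0.05*b^2 - 3.24*b + 4.55)^2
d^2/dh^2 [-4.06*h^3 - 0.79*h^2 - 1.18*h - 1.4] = -24.36*h - 1.58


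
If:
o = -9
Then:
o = -9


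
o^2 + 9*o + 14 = (o + 2)*(o + 7)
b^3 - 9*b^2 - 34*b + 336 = (b - 8)*(b - 7)*(b + 6)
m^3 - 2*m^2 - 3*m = m*(m - 3)*(m + 1)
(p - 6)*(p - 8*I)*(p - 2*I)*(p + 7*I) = p^4 - 6*p^3 - 3*I*p^3 + 54*p^2 + 18*I*p^2 - 324*p - 112*I*p + 672*I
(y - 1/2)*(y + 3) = y^2 + 5*y/2 - 3/2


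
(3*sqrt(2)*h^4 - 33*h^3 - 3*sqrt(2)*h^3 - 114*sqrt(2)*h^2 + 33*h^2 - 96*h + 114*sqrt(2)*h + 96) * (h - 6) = 3*sqrt(2)*h^5 - 33*h^4 - 21*sqrt(2)*h^4 - 96*sqrt(2)*h^3 + 231*h^3 - 294*h^2 + 798*sqrt(2)*h^2 - 684*sqrt(2)*h + 672*h - 576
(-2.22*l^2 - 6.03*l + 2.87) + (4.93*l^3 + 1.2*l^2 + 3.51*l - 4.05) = 4.93*l^3 - 1.02*l^2 - 2.52*l - 1.18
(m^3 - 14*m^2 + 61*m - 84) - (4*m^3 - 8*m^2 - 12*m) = -3*m^3 - 6*m^2 + 73*m - 84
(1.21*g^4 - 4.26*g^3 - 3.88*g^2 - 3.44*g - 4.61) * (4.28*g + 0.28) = 5.1788*g^5 - 17.894*g^4 - 17.7992*g^3 - 15.8096*g^2 - 20.694*g - 1.2908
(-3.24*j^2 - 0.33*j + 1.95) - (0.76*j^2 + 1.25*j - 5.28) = -4.0*j^2 - 1.58*j + 7.23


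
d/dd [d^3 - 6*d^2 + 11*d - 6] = 3*d^2 - 12*d + 11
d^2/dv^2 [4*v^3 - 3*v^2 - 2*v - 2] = 24*v - 6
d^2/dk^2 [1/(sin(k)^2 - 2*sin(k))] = 2*(-2*sin(k) + 3 + 1/sin(k) - 6/sin(k)^2 + 4/sin(k)^3)/(sin(k) - 2)^3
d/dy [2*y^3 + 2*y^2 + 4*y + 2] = 6*y^2 + 4*y + 4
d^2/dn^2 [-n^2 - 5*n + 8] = -2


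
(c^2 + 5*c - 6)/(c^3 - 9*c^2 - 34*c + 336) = (c - 1)/(c^2 - 15*c + 56)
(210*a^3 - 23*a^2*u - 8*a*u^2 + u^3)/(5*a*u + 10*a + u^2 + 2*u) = (42*a^2 - 13*a*u + u^2)/(u + 2)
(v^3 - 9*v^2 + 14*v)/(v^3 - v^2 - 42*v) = (v - 2)/(v + 6)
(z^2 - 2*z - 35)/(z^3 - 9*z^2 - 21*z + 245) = 1/(z - 7)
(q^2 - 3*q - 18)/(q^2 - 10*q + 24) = (q + 3)/(q - 4)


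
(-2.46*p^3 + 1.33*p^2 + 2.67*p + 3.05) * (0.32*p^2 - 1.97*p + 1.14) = -0.7872*p^5 + 5.2718*p^4 - 4.5701*p^3 - 2.7677*p^2 - 2.9647*p + 3.477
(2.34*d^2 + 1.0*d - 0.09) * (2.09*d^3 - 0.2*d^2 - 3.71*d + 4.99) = 4.8906*d^5 + 1.622*d^4 - 9.0695*d^3 + 7.9846*d^2 + 5.3239*d - 0.4491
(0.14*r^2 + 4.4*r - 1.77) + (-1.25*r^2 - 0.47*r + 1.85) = -1.11*r^2 + 3.93*r + 0.0800000000000001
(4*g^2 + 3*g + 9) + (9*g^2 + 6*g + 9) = 13*g^2 + 9*g + 18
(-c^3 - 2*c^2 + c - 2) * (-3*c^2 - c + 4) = 3*c^5 + 7*c^4 - 5*c^3 - 3*c^2 + 6*c - 8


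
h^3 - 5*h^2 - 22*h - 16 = (h - 8)*(h + 1)*(h + 2)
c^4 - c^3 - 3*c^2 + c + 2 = (c - 2)*(c - 1)*(c + 1)^2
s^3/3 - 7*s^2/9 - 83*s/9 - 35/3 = (s/3 + 1)*(s - 7)*(s + 5/3)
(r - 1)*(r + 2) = r^2 + r - 2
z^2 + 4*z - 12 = (z - 2)*(z + 6)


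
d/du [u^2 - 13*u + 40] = 2*u - 13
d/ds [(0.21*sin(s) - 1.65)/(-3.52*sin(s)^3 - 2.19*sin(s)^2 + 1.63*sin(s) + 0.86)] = (1.4784*sin(s)^3 - 16.9641*sin(s)^2 - 7.227*sin(s) + 2.8701)*cos(s)/(12.3904*sin(s)^6 + 15.4176*sin(s)^5 - 6.6791*sin(s)^4 - 13.1938*sin(s)^3 - 1.1099*sin(s)^2 + 2.8036*sin(s) + 0.7396)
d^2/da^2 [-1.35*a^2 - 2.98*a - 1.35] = -2.70000000000000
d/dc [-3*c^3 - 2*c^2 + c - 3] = -9*c^2 - 4*c + 1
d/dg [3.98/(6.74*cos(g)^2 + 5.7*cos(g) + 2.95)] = (53.6504*cos(g) + 22.686)*sin(g)/(6.74*cos(g)^2 + 5.7*cos(g) + 2.95)^2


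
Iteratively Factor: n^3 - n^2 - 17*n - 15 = (n - 5)*(n^2 + 4*n + 3) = (n - 5)*(n + 3)*(n + 1)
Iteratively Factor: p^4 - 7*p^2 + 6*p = (p + 3)*(p^3 - 3*p^2 + 2*p) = (p - 1)*(p + 3)*(p^2 - 2*p) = p*(p - 1)*(p + 3)*(p - 2)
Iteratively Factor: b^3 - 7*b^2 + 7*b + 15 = (b - 3)*(b^2 - 4*b - 5) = (b - 3)*(b + 1)*(b - 5)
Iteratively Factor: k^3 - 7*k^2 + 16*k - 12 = (k - 2)*(k^2 - 5*k + 6) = (k - 3)*(k - 2)*(k - 2)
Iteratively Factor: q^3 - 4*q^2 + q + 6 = (q - 3)*(q^2 - q - 2) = (q - 3)*(q + 1)*(q - 2)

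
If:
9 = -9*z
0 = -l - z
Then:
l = 1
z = -1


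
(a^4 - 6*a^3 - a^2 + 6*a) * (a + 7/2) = a^5 - 5*a^4/2 - 22*a^3 + 5*a^2/2 + 21*a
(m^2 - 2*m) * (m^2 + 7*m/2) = m^4 + 3*m^3/2 - 7*m^2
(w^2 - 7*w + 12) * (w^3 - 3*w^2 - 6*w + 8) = w^5 - 10*w^4 + 27*w^3 + 14*w^2 - 128*w + 96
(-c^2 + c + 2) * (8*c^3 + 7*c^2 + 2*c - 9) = -8*c^5 + c^4 + 21*c^3 + 25*c^2 - 5*c - 18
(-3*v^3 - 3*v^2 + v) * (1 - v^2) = 3*v^5 + 3*v^4 - 4*v^3 - 3*v^2 + v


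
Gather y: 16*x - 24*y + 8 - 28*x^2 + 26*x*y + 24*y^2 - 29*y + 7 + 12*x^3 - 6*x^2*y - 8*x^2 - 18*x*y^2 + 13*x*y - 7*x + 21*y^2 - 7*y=12*x^3 - 36*x^2 + 9*x + y^2*(45 - 18*x) + y*(-6*x^2 + 39*x - 60) + 15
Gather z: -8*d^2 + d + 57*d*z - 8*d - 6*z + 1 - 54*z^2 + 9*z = -8*d^2 - 7*d - 54*z^2 + z*(57*d + 3) + 1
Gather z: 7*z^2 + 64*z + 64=7*z^2 + 64*z + 64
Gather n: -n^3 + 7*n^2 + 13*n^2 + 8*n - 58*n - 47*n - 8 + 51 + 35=-n^3 + 20*n^2 - 97*n + 78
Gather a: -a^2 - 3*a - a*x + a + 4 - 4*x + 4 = -a^2 + a*(-x - 2) - 4*x + 8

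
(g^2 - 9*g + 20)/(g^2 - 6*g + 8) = (g - 5)/(g - 2)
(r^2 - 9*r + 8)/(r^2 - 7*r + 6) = (r - 8)/(r - 6)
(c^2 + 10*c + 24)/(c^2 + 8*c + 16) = (c + 6)/(c + 4)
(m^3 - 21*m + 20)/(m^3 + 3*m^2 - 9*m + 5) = (m - 4)/(m - 1)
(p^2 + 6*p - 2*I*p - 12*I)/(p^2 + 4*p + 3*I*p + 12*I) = (p^2 + 2*p*(3 - I) - 12*I)/(p^2 + p*(4 + 3*I) + 12*I)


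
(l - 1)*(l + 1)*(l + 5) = l^3 + 5*l^2 - l - 5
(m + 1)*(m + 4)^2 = m^3 + 9*m^2 + 24*m + 16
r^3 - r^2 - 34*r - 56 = (r - 7)*(r + 2)*(r + 4)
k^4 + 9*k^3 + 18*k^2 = k^2*(k + 3)*(k + 6)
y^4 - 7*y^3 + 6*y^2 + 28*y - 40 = (y - 5)*(y - 2)^2*(y + 2)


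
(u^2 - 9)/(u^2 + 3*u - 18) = (u + 3)/(u + 6)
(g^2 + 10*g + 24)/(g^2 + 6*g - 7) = (g^2 + 10*g + 24)/(g^2 + 6*g - 7)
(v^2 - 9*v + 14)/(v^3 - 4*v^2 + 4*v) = (v - 7)/(v*(v - 2))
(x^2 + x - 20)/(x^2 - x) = (x^2 + x - 20)/(x*(x - 1))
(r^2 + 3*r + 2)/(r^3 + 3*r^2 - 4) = (r + 1)/(r^2 + r - 2)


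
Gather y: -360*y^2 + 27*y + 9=-360*y^2 + 27*y + 9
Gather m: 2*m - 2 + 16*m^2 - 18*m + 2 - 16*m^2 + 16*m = 0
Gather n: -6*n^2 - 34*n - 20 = -6*n^2 - 34*n - 20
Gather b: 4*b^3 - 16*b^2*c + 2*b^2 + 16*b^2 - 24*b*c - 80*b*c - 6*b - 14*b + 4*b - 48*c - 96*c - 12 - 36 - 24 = 4*b^3 + b^2*(18 - 16*c) + b*(-104*c - 16) - 144*c - 72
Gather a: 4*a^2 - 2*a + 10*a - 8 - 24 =4*a^2 + 8*a - 32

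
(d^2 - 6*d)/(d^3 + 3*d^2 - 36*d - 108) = d/(d^2 + 9*d + 18)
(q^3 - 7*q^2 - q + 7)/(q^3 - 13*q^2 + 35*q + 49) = (q - 1)/(q - 7)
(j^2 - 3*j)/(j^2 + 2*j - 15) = j/(j + 5)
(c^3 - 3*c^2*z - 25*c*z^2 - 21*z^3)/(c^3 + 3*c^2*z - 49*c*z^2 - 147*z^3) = (c + z)/(c + 7*z)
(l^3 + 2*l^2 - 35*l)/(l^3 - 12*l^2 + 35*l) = (l + 7)/(l - 7)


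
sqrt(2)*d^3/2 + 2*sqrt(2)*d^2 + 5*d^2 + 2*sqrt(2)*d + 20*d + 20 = (d + 2)*(d + 5*sqrt(2))*(sqrt(2)*d/2 + sqrt(2))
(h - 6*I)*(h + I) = h^2 - 5*I*h + 6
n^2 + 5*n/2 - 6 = (n - 3/2)*(n + 4)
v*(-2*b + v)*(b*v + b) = -2*b^2*v^2 - 2*b^2*v + b*v^3 + b*v^2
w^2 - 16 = (w - 4)*(w + 4)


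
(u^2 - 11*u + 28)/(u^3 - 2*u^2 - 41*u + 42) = (u - 4)/(u^2 + 5*u - 6)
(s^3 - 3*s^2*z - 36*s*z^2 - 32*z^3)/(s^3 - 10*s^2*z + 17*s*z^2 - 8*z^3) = (s^2 + 5*s*z + 4*z^2)/(s^2 - 2*s*z + z^2)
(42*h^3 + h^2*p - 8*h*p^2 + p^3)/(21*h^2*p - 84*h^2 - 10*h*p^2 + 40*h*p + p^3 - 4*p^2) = (2*h + p)/(p - 4)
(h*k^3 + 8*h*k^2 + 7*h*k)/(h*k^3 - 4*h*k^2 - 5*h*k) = (k + 7)/(k - 5)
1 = 1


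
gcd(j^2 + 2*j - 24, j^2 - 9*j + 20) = j - 4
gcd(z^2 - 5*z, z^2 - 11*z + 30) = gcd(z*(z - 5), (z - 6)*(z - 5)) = z - 5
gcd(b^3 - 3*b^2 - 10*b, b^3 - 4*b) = b^2 + 2*b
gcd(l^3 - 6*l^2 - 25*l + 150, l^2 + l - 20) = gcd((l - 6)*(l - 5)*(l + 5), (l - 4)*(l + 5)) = l + 5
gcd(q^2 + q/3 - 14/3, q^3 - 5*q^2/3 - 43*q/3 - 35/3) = q + 7/3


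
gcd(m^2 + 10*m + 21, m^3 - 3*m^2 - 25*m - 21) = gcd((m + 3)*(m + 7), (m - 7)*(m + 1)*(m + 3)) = m + 3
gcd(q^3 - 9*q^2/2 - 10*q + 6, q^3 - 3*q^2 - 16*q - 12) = q^2 - 4*q - 12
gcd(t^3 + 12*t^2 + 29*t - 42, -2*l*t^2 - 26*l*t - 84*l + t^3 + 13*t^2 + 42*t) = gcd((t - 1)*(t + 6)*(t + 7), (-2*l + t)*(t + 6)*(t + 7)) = t^2 + 13*t + 42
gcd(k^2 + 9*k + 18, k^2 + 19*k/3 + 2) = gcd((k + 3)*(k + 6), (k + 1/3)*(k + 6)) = k + 6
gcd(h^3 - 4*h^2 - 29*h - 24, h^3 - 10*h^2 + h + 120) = h^2 - 5*h - 24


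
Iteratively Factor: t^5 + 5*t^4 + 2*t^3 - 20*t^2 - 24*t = (t - 2)*(t^4 + 7*t^3 + 16*t^2 + 12*t) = (t - 2)*(t + 3)*(t^3 + 4*t^2 + 4*t) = t*(t - 2)*(t + 3)*(t^2 + 4*t + 4) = t*(t - 2)*(t + 2)*(t + 3)*(t + 2)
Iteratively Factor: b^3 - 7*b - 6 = (b - 3)*(b^2 + 3*b + 2) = (b - 3)*(b + 2)*(b + 1)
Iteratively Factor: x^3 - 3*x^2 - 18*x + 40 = (x - 5)*(x^2 + 2*x - 8) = (x - 5)*(x + 4)*(x - 2)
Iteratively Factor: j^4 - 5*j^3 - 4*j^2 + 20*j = (j)*(j^3 - 5*j^2 - 4*j + 20) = j*(j - 2)*(j^2 - 3*j - 10) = j*(j - 2)*(j + 2)*(j - 5)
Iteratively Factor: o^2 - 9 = (o - 3)*(o + 3)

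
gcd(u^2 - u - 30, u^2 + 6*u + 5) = u + 5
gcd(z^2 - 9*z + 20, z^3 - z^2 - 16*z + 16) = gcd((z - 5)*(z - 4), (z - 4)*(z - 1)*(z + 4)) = z - 4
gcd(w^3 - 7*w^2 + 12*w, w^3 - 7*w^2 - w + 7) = 1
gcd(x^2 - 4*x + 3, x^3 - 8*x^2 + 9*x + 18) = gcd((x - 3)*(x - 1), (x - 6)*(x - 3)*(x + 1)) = x - 3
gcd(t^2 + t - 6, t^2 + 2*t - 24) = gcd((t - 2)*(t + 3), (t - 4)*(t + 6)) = 1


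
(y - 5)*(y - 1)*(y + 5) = y^3 - y^2 - 25*y + 25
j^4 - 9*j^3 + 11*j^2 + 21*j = j*(j - 7)*(j - 3)*(j + 1)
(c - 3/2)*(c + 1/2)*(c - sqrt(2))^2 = c^4 - 2*sqrt(2)*c^3 - c^3 + 5*c^2/4 + 2*sqrt(2)*c^2 - 2*c + 3*sqrt(2)*c/2 - 3/2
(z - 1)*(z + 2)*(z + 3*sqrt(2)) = z^3 + z^2 + 3*sqrt(2)*z^2 - 2*z + 3*sqrt(2)*z - 6*sqrt(2)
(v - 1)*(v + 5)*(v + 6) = v^3 + 10*v^2 + 19*v - 30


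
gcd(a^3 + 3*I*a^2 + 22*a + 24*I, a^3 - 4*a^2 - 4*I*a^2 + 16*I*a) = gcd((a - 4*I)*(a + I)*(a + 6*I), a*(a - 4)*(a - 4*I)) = a - 4*I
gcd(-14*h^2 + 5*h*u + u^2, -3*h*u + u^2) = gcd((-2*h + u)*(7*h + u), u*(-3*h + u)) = 1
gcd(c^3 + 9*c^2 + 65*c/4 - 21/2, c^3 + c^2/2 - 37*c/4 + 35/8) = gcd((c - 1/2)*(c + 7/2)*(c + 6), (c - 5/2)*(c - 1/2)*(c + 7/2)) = c^2 + 3*c - 7/4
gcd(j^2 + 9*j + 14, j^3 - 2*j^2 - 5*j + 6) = j + 2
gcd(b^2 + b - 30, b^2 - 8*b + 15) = b - 5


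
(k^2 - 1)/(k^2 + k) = (k - 1)/k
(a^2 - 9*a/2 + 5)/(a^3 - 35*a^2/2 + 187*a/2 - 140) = (a - 2)/(a^2 - 15*a + 56)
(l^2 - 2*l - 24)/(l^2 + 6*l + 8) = (l - 6)/(l + 2)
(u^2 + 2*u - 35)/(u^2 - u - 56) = (u - 5)/(u - 8)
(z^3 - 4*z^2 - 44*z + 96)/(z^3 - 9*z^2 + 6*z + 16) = (z + 6)/(z + 1)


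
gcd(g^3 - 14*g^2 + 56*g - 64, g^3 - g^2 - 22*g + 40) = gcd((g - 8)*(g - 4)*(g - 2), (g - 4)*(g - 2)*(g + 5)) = g^2 - 6*g + 8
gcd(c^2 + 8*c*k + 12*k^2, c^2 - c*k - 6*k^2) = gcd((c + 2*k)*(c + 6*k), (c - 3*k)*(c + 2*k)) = c + 2*k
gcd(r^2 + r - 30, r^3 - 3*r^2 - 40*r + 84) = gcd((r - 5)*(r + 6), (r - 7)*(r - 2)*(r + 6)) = r + 6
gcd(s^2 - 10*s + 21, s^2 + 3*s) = 1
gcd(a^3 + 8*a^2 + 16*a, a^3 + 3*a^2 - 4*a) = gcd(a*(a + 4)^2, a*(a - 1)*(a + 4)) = a^2 + 4*a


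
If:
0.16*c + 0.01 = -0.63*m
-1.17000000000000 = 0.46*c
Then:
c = -2.54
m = 0.63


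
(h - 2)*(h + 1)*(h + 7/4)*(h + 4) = h^4 + 19*h^3/4 - 3*h^2/4 - 37*h/2 - 14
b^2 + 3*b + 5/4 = (b + 1/2)*(b + 5/2)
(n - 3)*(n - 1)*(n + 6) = n^3 + 2*n^2 - 21*n + 18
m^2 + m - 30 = (m - 5)*(m + 6)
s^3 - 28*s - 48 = (s - 6)*(s + 2)*(s + 4)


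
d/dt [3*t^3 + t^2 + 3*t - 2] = 9*t^2 + 2*t + 3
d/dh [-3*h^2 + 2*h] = 2 - 6*h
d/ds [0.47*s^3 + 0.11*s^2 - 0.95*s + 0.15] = 1.41*s^2 + 0.22*s - 0.95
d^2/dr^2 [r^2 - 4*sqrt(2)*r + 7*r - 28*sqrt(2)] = 2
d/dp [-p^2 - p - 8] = -2*p - 1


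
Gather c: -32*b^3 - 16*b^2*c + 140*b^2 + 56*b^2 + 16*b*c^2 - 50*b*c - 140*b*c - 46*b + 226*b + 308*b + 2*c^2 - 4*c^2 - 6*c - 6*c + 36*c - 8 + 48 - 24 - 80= -32*b^3 + 196*b^2 + 488*b + c^2*(16*b - 2) + c*(-16*b^2 - 190*b + 24) - 64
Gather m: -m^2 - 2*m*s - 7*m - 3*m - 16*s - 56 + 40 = -m^2 + m*(-2*s - 10) - 16*s - 16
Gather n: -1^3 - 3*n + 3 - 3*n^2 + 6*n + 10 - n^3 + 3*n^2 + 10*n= -n^3 + 13*n + 12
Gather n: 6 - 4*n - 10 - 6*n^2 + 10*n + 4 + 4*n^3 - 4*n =4*n^3 - 6*n^2 + 2*n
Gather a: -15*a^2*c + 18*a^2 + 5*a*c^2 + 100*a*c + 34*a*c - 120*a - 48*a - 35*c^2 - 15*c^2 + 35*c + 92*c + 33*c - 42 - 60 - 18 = a^2*(18 - 15*c) + a*(5*c^2 + 134*c - 168) - 50*c^2 + 160*c - 120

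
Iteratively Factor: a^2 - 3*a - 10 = (a + 2)*(a - 5)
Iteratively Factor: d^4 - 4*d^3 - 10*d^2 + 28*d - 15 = (d - 1)*(d^3 - 3*d^2 - 13*d + 15) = (d - 5)*(d - 1)*(d^2 + 2*d - 3) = (d - 5)*(d - 1)*(d + 3)*(d - 1)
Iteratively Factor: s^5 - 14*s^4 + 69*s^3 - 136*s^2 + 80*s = (s - 4)*(s^4 - 10*s^3 + 29*s^2 - 20*s) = (s - 4)*(s - 1)*(s^3 - 9*s^2 + 20*s) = s*(s - 4)*(s - 1)*(s^2 - 9*s + 20) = s*(s - 4)^2*(s - 1)*(s - 5)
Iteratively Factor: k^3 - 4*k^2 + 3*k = (k - 3)*(k^2 - k) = k*(k - 3)*(k - 1)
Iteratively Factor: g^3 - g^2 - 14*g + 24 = (g - 2)*(g^2 + g - 12) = (g - 3)*(g - 2)*(g + 4)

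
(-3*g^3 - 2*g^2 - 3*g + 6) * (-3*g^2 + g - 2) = 9*g^5 + 3*g^4 + 13*g^3 - 17*g^2 + 12*g - 12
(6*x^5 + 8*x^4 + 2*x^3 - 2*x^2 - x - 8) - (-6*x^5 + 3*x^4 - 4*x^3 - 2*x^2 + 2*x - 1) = 12*x^5 + 5*x^4 + 6*x^3 - 3*x - 7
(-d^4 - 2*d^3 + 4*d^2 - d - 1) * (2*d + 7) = -2*d^5 - 11*d^4 - 6*d^3 + 26*d^2 - 9*d - 7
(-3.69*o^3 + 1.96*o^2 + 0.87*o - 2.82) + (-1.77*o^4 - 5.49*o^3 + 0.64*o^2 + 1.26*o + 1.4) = -1.77*o^4 - 9.18*o^3 + 2.6*o^2 + 2.13*o - 1.42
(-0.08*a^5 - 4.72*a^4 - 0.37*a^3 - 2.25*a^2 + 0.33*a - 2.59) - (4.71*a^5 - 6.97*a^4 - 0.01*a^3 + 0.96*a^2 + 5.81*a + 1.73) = -4.79*a^5 + 2.25*a^4 - 0.36*a^3 - 3.21*a^2 - 5.48*a - 4.32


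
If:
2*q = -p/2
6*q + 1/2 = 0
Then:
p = 1/3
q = -1/12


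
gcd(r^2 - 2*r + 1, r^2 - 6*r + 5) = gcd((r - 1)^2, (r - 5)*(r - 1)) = r - 1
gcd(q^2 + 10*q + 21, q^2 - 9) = q + 3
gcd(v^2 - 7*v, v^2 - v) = v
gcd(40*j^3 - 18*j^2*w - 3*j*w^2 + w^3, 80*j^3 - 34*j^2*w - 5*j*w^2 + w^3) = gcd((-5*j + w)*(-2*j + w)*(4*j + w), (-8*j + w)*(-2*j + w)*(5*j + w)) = -2*j + w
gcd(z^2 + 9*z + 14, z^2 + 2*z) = z + 2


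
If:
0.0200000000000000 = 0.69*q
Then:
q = 0.03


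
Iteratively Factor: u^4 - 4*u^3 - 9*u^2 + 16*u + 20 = (u - 2)*(u^3 - 2*u^2 - 13*u - 10) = (u - 2)*(u + 1)*(u^2 - 3*u - 10) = (u - 2)*(u + 1)*(u + 2)*(u - 5)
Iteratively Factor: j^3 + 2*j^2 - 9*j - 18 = (j - 3)*(j^2 + 5*j + 6) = (j - 3)*(j + 2)*(j + 3)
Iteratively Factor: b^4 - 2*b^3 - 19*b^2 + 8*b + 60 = (b + 3)*(b^3 - 5*b^2 - 4*b + 20) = (b - 2)*(b + 3)*(b^2 - 3*b - 10) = (b - 5)*(b - 2)*(b + 3)*(b + 2)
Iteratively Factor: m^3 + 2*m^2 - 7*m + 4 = (m - 1)*(m^2 + 3*m - 4) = (m - 1)^2*(m + 4)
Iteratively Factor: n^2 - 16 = (n + 4)*(n - 4)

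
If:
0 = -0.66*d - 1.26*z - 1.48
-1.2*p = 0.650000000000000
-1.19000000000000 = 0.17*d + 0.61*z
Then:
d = 3.17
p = -0.54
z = -2.83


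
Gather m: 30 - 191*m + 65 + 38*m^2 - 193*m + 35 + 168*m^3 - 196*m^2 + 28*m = 168*m^3 - 158*m^2 - 356*m + 130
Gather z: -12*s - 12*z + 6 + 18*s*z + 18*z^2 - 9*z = -12*s + 18*z^2 + z*(18*s - 21) + 6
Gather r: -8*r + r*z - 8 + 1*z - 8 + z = r*(z - 8) + 2*z - 16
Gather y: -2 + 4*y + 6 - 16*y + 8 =12 - 12*y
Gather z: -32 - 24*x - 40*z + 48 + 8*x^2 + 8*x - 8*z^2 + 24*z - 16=8*x^2 - 16*x - 8*z^2 - 16*z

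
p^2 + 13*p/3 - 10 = (p - 5/3)*(p + 6)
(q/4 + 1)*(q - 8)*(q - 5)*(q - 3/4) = q^4/4 - 39*q^3/16 - 21*q^2/16 + 169*q/4 - 30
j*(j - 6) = j^2 - 6*j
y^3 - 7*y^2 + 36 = (y - 6)*(y - 3)*(y + 2)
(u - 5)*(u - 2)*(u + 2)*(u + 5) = u^4 - 29*u^2 + 100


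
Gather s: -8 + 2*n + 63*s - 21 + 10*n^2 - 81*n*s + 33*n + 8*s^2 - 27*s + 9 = 10*n^2 + 35*n + 8*s^2 + s*(36 - 81*n) - 20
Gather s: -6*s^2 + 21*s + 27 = -6*s^2 + 21*s + 27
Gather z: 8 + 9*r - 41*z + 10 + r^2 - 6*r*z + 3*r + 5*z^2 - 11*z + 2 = r^2 + 12*r + 5*z^2 + z*(-6*r - 52) + 20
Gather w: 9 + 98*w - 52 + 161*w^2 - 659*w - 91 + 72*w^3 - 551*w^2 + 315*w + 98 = 72*w^3 - 390*w^2 - 246*w - 36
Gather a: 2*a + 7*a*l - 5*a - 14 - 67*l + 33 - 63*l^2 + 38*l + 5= a*(7*l - 3) - 63*l^2 - 29*l + 24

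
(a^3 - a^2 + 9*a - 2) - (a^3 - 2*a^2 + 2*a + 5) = a^2 + 7*a - 7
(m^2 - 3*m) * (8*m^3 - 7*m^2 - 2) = 8*m^5 - 31*m^4 + 21*m^3 - 2*m^2 + 6*m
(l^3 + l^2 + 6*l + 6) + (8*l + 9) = l^3 + l^2 + 14*l + 15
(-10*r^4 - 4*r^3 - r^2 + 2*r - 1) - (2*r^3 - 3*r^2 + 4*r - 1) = -10*r^4 - 6*r^3 + 2*r^2 - 2*r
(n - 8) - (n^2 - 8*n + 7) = -n^2 + 9*n - 15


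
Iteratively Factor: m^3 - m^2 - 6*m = (m + 2)*(m^2 - 3*m) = (m - 3)*(m + 2)*(m)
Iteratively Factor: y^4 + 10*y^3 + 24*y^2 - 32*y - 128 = (y + 4)*(y^3 + 6*y^2 - 32) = (y + 4)^2*(y^2 + 2*y - 8) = (y + 4)^3*(y - 2)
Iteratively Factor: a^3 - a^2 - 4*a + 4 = (a - 1)*(a^2 - 4) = (a - 1)*(a + 2)*(a - 2)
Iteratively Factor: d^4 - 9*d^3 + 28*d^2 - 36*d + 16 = (d - 2)*(d^3 - 7*d^2 + 14*d - 8) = (d - 2)*(d - 1)*(d^2 - 6*d + 8) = (d - 4)*(d - 2)*(d - 1)*(d - 2)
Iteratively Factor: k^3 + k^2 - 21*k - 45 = (k - 5)*(k^2 + 6*k + 9) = (k - 5)*(k + 3)*(k + 3)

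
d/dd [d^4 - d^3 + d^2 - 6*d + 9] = 4*d^3 - 3*d^2 + 2*d - 6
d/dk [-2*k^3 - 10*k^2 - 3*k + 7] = -6*k^2 - 20*k - 3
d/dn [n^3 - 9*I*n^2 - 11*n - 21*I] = 3*n^2 - 18*I*n - 11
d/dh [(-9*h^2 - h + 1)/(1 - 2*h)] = (18*h^2 - 18*h + 1)/(4*h^2 - 4*h + 1)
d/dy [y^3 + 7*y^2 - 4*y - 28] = 3*y^2 + 14*y - 4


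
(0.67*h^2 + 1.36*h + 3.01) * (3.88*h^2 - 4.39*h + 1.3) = 2.5996*h^4 + 2.3355*h^3 + 6.5794*h^2 - 11.4459*h + 3.913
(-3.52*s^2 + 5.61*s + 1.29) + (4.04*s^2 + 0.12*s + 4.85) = 0.52*s^2 + 5.73*s + 6.14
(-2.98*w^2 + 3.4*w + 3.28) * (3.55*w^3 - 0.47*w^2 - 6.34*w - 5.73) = -10.579*w^5 + 13.4706*w^4 + 28.9392*w^3 - 6.02219999999999*w^2 - 40.2772*w - 18.7944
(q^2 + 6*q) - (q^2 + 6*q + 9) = -9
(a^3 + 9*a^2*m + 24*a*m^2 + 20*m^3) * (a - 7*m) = a^4 + 2*a^3*m - 39*a^2*m^2 - 148*a*m^3 - 140*m^4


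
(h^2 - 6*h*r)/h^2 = (h - 6*r)/h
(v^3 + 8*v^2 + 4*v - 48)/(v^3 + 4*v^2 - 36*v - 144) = (v - 2)/(v - 6)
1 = 1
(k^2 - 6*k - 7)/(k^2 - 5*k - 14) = (k + 1)/(k + 2)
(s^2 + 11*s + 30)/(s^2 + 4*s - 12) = (s + 5)/(s - 2)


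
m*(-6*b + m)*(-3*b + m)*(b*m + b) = 18*b^3*m^2 + 18*b^3*m - 9*b^2*m^3 - 9*b^2*m^2 + b*m^4 + b*m^3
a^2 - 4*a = a*(a - 4)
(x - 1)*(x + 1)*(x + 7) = x^3 + 7*x^2 - x - 7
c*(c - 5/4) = c^2 - 5*c/4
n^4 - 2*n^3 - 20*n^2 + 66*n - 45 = (n - 3)^2*(n - 1)*(n + 5)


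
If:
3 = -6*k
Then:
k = -1/2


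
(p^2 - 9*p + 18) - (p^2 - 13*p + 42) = 4*p - 24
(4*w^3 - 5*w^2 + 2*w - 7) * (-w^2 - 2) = -4*w^5 + 5*w^4 - 10*w^3 + 17*w^2 - 4*w + 14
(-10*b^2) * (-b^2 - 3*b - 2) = 10*b^4 + 30*b^3 + 20*b^2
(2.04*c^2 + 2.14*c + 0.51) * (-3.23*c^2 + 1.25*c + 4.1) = -6.5892*c^4 - 4.3622*c^3 + 9.3917*c^2 + 9.4115*c + 2.091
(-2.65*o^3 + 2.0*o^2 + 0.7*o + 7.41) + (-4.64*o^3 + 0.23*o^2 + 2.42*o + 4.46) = -7.29*o^3 + 2.23*o^2 + 3.12*o + 11.87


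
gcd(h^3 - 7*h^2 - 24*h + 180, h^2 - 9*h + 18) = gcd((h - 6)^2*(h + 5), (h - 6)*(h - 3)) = h - 6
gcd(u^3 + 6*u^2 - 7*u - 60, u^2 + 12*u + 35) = u + 5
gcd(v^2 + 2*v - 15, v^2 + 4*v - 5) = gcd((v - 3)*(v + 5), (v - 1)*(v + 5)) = v + 5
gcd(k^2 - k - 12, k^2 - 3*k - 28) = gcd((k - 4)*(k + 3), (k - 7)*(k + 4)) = 1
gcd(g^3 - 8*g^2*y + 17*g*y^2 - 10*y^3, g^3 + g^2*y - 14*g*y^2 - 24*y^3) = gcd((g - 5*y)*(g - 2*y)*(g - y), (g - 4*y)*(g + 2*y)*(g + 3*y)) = 1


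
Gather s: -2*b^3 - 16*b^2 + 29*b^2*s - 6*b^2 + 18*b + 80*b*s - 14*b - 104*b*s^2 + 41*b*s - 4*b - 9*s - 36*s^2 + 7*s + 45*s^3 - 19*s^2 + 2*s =-2*b^3 - 22*b^2 + 45*s^3 + s^2*(-104*b - 55) + s*(29*b^2 + 121*b)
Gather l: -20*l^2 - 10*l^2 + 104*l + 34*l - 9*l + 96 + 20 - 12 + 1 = -30*l^2 + 129*l + 105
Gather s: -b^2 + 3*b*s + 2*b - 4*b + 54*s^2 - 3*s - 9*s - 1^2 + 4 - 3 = -b^2 - 2*b + 54*s^2 + s*(3*b - 12)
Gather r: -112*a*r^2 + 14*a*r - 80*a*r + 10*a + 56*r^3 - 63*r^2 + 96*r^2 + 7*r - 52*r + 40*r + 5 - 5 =10*a + 56*r^3 + r^2*(33 - 112*a) + r*(-66*a - 5)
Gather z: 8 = 8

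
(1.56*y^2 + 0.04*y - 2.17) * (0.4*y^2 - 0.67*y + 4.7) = 0.624*y^4 - 1.0292*y^3 + 6.4372*y^2 + 1.6419*y - 10.199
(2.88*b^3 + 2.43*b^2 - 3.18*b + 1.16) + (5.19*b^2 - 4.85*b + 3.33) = 2.88*b^3 + 7.62*b^2 - 8.03*b + 4.49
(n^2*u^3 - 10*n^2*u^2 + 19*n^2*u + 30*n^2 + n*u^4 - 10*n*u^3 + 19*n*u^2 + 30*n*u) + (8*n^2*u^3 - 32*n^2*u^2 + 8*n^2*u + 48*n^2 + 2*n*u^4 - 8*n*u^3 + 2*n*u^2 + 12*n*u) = 9*n^2*u^3 - 42*n^2*u^2 + 27*n^2*u + 78*n^2 + 3*n*u^4 - 18*n*u^3 + 21*n*u^2 + 42*n*u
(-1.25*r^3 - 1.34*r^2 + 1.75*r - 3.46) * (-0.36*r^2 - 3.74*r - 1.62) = 0.45*r^5 + 5.1574*r^4 + 6.4066*r^3 - 3.1286*r^2 + 10.1054*r + 5.6052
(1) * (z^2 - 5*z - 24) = z^2 - 5*z - 24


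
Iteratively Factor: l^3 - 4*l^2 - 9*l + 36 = (l - 3)*(l^2 - l - 12) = (l - 3)*(l + 3)*(l - 4)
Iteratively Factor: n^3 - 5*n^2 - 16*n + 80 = (n + 4)*(n^2 - 9*n + 20) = (n - 5)*(n + 4)*(n - 4)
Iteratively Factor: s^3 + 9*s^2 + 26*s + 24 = (s + 3)*(s^2 + 6*s + 8) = (s + 3)*(s + 4)*(s + 2)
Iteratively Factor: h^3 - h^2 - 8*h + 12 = (h + 3)*(h^2 - 4*h + 4) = (h - 2)*(h + 3)*(h - 2)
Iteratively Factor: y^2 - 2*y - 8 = (y - 4)*(y + 2)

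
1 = 1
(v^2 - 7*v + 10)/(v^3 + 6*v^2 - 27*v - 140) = (v - 2)/(v^2 + 11*v + 28)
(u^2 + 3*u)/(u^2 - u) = (u + 3)/(u - 1)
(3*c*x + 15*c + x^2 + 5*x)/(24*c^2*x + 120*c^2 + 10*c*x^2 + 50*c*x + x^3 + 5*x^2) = (3*c + x)/(24*c^2 + 10*c*x + x^2)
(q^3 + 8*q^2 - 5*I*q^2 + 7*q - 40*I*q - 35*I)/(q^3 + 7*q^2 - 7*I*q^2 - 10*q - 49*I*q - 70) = (q + 1)/(q - 2*I)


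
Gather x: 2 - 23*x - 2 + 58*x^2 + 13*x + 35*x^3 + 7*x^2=35*x^3 + 65*x^2 - 10*x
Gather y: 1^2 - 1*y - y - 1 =-2*y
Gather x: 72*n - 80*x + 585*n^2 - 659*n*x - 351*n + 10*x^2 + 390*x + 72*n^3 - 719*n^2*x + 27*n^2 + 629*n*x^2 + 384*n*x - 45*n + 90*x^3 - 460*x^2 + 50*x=72*n^3 + 612*n^2 - 324*n + 90*x^3 + x^2*(629*n - 450) + x*(-719*n^2 - 275*n + 360)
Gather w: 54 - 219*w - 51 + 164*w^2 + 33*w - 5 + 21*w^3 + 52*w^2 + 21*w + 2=21*w^3 + 216*w^2 - 165*w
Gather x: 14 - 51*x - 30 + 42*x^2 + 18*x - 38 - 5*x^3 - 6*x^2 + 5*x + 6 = -5*x^3 + 36*x^2 - 28*x - 48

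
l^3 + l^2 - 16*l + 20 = (l - 2)^2*(l + 5)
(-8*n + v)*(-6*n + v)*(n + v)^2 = 48*n^4 + 82*n^3*v + 21*n^2*v^2 - 12*n*v^3 + v^4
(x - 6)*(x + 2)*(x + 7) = x^3 + 3*x^2 - 40*x - 84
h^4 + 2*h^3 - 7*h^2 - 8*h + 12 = (h - 2)*(h - 1)*(h + 2)*(h + 3)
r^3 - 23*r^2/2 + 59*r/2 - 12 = (r - 8)*(r - 3)*(r - 1/2)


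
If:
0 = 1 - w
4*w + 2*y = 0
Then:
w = 1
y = -2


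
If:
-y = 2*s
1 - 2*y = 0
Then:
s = -1/4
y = 1/2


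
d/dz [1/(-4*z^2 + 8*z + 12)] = (z - 1)/(2*(-z^2 + 2*z + 3)^2)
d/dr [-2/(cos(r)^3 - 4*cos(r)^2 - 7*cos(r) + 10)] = 2*(-3*cos(r)^2 + 8*cos(r) + 7)*sin(r)/(cos(r)^3 - 4*cos(r)^2 - 7*cos(r) + 10)^2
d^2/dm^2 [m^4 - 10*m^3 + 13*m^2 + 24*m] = 12*m^2 - 60*m + 26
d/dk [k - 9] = 1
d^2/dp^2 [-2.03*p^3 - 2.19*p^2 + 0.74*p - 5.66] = -12.18*p - 4.38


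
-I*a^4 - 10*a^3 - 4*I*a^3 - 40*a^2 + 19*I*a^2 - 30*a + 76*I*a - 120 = (a + 4)*(a - 6*I)*(a - 5*I)*(-I*a + 1)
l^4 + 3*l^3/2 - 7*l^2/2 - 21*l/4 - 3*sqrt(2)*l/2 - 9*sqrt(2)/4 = (l + 3/2)*(l - 3*sqrt(2)/2)*(l + sqrt(2)/2)*(l + sqrt(2))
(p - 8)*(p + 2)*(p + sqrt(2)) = p^3 - 6*p^2 + sqrt(2)*p^2 - 16*p - 6*sqrt(2)*p - 16*sqrt(2)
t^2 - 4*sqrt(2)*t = t*(t - 4*sqrt(2))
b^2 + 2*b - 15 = (b - 3)*(b + 5)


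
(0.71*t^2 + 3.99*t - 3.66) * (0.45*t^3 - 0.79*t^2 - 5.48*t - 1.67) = 0.3195*t^5 + 1.2346*t^4 - 8.6899*t^3 - 20.1595*t^2 + 13.3935*t + 6.1122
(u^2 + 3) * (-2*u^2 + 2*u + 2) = -2*u^4 + 2*u^3 - 4*u^2 + 6*u + 6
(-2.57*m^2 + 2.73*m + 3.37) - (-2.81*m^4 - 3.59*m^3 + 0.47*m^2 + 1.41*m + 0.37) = 2.81*m^4 + 3.59*m^3 - 3.04*m^2 + 1.32*m + 3.0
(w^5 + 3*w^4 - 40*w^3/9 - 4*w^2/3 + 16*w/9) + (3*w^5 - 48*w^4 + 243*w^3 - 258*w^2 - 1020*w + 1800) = 4*w^5 - 45*w^4 + 2147*w^3/9 - 778*w^2/3 - 9164*w/9 + 1800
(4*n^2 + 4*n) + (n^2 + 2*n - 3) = 5*n^2 + 6*n - 3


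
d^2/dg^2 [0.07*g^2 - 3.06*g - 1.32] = 0.140000000000000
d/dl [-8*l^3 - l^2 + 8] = 2*l*(-12*l - 1)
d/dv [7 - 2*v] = -2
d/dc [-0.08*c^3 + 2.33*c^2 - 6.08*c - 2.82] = -0.24*c^2 + 4.66*c - 6.08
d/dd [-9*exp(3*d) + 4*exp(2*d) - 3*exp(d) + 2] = (-27*exp(2*d) + 8*exp(d) - 3)*exp(d)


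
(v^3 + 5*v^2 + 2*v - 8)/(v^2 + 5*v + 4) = (v^2 + v - 2)/(v + 1)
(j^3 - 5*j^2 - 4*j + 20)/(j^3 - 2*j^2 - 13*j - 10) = (j - 2)/(j + 1)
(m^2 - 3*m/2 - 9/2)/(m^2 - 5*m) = (2*m^2 - 3*m - 9)/(2*m*(m - 5))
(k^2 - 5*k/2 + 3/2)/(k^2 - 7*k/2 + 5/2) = (2*k - 3)/(2*k - 5)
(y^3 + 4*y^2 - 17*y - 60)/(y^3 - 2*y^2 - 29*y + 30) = (y^2 - y - 12)/(y^2 - 7*y + 6)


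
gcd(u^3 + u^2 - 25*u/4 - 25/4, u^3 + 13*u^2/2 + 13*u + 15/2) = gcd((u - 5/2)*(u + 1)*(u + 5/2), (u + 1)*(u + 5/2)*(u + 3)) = u^2 + 7*u/2 + 5/2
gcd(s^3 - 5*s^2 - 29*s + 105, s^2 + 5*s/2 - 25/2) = s + 5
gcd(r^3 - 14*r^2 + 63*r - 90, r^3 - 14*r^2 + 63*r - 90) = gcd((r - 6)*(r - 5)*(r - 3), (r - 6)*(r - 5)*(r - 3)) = r^3 - 14*r^2 + 63*r - 90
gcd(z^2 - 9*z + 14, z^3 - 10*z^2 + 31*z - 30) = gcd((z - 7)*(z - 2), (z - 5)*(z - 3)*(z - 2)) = z - 2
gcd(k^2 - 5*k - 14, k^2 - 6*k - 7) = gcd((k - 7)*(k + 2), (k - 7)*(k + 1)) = k - 7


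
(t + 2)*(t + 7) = t^2 + 9*t + 14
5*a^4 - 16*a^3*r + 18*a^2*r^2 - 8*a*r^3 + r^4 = (-5*a + r)*(-a + r)^3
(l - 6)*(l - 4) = l^2 - 10*l + 24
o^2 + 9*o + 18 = (o + 3)*(o + 6)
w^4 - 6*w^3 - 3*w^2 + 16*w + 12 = (w - 6)*(w - 2)*(w + 1)^2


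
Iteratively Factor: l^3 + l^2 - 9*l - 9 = (l + 3)*(l^2 - 2*l - 3) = (l - 3)*(l + 3)*(l + 1)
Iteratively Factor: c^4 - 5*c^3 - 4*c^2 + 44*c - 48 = (c - 2)*(c^3 - 3*c^2 - 10*c + 24) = (c - 2)^2*(c^2 - c - 12) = (c - 2)^2*(c + 3)*(c - 4)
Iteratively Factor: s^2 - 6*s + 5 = (s - 1)*(s - 5)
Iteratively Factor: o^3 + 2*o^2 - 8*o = (o + 4)*(o^2 - 2*o) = o*(o + 4)*(o - 2)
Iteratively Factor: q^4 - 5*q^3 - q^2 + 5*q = (q - 5)*(q^3 - q) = (q - 5)*(q - 1)*(q^2 + q) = q*(q - 5)*(q - 1)*(q + 1)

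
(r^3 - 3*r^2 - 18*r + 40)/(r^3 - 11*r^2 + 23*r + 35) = (r^2 + 2*r - 8)/(r^2 - 6*r - 7)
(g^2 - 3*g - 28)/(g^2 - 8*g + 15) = (g^2 - 3*g - 28)/(g^2 - 8*g + 15)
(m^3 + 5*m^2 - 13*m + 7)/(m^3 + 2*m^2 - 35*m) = (m^2 - 2*m + 1)/(m*(m - 5))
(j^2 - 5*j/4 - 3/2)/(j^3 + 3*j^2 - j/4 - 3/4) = (4*j^2 - 5*j - 6)/(4*j^3 + 12*j^2 - j - 3)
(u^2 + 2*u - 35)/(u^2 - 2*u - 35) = (-u^2 - 2*u + 35)/(-u^2 + 2*u + 35)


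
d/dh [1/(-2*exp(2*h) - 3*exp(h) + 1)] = (4*exp(h) + 3)*exp(h)/(2*exp(2*h) + 3*exp(h) - 1)^2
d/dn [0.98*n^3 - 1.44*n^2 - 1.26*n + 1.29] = 2.94*n^2 - 2.88*n - 1.26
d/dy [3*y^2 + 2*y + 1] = 6*y + 2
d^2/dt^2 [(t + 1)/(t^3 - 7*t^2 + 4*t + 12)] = 2*(3*t^2 - 24*t + 52)/(t^6 - 24*t^5 + 228*t^4 - 1088*t^3 + 2736*t^2 - 3456*t + 1728)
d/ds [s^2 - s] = 2*s - 1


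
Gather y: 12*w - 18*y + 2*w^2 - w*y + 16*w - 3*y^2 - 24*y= 2*w^2 + 28*w - 3*y^2 + y*(-w - 42)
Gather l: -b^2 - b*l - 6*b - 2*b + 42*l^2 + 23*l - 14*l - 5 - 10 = -b^2 - 8*b + 42*l^2 + l*(9 - b) - 15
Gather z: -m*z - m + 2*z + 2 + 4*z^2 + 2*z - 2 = -m + 4*z^2 + z*(4 - m)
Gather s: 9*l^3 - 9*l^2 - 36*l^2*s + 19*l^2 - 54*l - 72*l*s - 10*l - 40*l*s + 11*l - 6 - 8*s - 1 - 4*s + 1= 9*l^3 + 10*l^2 - 53*l + s*(-36*l^2 - 112*l - 12) - 6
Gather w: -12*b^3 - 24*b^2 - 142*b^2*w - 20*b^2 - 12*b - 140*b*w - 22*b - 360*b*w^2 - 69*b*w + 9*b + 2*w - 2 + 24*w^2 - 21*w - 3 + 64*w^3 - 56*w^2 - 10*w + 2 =-12*b^3 - 44*b^2 - 25*b + 64*w^3 + w^2*(-360*b - 32) + w*(-142*b^2 - 209*b - 29) - 3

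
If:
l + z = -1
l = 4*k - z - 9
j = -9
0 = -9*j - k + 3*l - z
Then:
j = -9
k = 2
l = -20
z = 19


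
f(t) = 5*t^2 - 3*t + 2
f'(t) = 10*t - 3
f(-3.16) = 61.41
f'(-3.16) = -34.60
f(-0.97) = 9.61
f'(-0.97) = -12.70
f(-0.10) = 2.35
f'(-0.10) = -4.00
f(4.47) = 88.49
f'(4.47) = 41.70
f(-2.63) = 44.47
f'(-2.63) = -29.30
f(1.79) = 12.65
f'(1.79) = 14.90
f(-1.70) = 21.55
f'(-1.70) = -20.00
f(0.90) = 3.35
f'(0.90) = 6.00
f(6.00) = 164.00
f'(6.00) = 57.00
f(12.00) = 686.00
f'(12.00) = 117.00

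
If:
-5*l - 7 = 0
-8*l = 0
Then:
No Solution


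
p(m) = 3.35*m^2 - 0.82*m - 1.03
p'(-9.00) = -61.12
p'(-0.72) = -5.64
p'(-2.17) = -15.36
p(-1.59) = 8.74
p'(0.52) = 2.66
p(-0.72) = 1.30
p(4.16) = 53.53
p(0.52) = -0.55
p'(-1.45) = -10.54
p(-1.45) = 7.20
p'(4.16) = 27.05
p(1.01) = 1.56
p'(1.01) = 5.95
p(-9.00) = 277.70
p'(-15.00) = -101.32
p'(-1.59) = -11.47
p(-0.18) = -0.77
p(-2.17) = 16.52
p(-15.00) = 765.02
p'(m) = 6.7*m - 0.82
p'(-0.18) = -2.03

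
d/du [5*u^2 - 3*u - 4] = 10*u - 3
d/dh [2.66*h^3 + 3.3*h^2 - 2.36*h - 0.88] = 7.98*h^2 + 6.6*h - 2.36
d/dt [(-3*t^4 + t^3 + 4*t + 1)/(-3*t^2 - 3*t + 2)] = (18*t^5 + 24*t^4 - 30*t^3 + 18*t^2 + 6*t + 11)/(9*t^4 + 18*t^3 - 3*t^2 - 12*t + 4)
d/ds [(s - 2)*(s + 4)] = 2*s + 2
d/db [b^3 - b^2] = b*(3*b - 2)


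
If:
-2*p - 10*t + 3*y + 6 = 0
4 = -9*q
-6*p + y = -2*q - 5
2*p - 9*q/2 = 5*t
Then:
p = 31/36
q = -4/9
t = 67/90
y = 19/18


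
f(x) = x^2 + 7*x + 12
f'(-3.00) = 1.00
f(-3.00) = 0.00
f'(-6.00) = -5.00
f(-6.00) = 6.00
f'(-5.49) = -3.98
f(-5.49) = 3.71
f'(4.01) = 15.02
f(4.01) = 56.15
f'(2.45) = 11.90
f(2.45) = 35.15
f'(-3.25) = 0.50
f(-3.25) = -0.19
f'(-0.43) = 6.14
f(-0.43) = 9.17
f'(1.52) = 10.04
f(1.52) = 24.95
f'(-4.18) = -1.36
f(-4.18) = 0.21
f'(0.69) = 8.38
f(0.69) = 17.31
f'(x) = 2*x + 7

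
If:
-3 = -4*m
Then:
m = 3/4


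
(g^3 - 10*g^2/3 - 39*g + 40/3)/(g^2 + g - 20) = (3*g^2 - 25*g + 8)/(3*(g - 4))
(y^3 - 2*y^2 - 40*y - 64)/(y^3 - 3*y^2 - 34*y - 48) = (y + 4)/(y + 3)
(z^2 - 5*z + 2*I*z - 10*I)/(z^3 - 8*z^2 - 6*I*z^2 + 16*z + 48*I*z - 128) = (z - 5)/(z^2 - 8*z*(1 + I) + 64*I)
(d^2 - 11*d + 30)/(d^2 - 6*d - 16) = (-d^2 + 11*d - 30)/(-d^2 + 6*d + 16)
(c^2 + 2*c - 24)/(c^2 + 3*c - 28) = (c + 6)/(c + 7)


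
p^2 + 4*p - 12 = (p - 2)*(p + 6)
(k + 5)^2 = k^2 + 10*k + 25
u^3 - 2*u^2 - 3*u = u*(u - 3)*(u + 1)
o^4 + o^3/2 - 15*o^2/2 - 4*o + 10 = (o - 5/2)*(o - 1)*(o + 2)^2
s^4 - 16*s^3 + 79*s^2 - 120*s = s*(s - 8)*(s - 5)*(s - 3)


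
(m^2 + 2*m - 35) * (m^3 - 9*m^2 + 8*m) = m^5 - 7*m^4 - 45*m^3 + 331*m^2 - 280*m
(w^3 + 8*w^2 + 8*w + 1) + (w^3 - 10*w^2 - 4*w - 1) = 2*w^3 - 2*w^2 + 4*w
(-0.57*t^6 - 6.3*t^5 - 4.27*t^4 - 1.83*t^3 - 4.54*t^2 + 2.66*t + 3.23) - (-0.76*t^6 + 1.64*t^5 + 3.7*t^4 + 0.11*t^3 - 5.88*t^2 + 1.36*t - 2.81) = 0.19*t^6 - 7.94*t^5 - 7.97*t^4 - 1.94*t^3 + 1.34*t^2 + 1.3*t + 6.04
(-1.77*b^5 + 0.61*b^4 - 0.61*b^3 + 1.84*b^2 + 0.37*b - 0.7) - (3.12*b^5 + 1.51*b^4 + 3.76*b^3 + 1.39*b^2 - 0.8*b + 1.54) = -4.89*b^5 - 0.9*b^4 - 4.37*b^3 + 0.45*b^2 + 1.17*b - 2.24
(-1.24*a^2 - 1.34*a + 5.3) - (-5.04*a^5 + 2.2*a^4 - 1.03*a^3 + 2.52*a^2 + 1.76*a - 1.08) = 5.04*a^5 - 2.2*a^4 + 1.03*a^3 - 3.76*a^2 - 3.1*a + 6.38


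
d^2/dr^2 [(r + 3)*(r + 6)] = 2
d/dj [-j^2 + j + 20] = 1 - 2*j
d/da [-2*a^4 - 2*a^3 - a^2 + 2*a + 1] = -8*a^3 - 6*a^2 - 2*a + 2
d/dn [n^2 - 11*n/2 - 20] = 2*n - 11/2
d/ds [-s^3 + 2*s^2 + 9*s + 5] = -3*s^2 + 4*s + 9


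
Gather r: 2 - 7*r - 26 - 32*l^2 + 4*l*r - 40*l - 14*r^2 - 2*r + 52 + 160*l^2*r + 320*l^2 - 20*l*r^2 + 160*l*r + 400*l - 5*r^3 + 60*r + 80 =288*l^2 + 360*l - 5*r^3 + r^2*(-20*l - 14) + r*(160*l^2 + 164*l + 51) + 108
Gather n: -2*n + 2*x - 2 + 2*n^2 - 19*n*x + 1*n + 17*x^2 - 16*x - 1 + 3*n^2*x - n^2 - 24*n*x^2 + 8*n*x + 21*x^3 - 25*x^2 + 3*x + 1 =n^2*(3*x + 1) + n*(-24*x^2 - 11*x - 1) + 21*x^3 - 8*x^2 - 11*x - 2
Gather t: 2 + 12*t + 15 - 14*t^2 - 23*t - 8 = -14*t^2 - 11*t + 9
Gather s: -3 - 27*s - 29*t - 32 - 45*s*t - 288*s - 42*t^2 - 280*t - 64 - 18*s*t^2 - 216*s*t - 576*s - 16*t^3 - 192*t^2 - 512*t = s*(-18*t^2 - 261*t - 891) - 16*t^3 - 234*t^2 - 821*t - 99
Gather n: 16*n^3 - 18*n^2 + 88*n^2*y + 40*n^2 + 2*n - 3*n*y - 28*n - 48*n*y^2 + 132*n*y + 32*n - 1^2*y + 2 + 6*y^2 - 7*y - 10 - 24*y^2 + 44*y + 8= 16*n^3 + n^2*(88*y + 22) + n*(-48*y^2 + 129*y + 6) - 18*y^2 + 36*y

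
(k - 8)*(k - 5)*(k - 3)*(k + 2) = k^4 - 14*k^3 + 47*k^2 + 38*k - 240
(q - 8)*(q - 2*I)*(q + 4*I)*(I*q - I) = I*q^4 - 2*q^3 - 9*I*q^3 + 18*q^2 + 16*I*q^2 - 16*q - 72*I*q + 64*I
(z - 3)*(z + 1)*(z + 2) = z^3 - 7*z - 6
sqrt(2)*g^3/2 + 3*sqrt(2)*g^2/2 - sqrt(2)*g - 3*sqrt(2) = (g + 3)*(g - sqrt(2))*(sqrt(2)*g/2 + 1)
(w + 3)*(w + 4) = w^2 + 7*w + 12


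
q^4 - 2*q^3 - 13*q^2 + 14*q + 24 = (q - 4)*(q - 2)*(q + 1)*(q + 3)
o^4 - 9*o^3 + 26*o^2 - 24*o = o*(o - 4)*(o - 3)*(o - 2)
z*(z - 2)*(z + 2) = z^3 - 4*z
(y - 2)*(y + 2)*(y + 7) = y^3 + 7*y^2 - 4*y - 28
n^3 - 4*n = n*(n - 2)*(n + 2)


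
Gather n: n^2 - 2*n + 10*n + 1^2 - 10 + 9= n^2 + 8*n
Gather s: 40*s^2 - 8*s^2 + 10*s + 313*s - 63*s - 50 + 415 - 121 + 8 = 32*s^2 + 260*s + 252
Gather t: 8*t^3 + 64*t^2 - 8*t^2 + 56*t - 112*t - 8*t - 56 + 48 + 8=8*t^3 + 56*t^2 - 64*t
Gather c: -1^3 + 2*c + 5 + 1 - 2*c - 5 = 0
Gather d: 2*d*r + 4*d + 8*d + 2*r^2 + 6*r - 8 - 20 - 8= d*(2*r + 12) + 2*r^2 + 6*r - 36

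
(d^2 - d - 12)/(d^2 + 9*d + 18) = (d - 4)/(d + 6)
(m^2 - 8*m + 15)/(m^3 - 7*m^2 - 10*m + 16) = (m^2 - 8*m + 15)/(m^3 - 7*m^2 - 10*m + 16)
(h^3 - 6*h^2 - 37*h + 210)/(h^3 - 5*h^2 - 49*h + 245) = (h + 6)/(h + 7)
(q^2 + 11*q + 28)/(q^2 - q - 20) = (q + 7)/(q - 5)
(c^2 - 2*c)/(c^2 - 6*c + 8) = c/(c - 4)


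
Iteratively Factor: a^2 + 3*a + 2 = (a + 1)*(a + 2)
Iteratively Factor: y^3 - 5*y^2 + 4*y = (y - 1)*(y^2 - 4*y) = (y - 4)*(y - 1)*(y)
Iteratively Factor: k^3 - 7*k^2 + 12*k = (k)*(k^2 - 7*k + 12) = k*(k - 4)*(k - 3)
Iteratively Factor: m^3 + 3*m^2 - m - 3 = (m + 3)*(m^2 - 1) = (m - 1)*(m + 3)*(m + 1)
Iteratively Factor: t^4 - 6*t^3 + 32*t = (t)*(t^3 - 6*t^2 + 32) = t*(t - 4)*(t^2 - 2*t - 8) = t*(t - 4)*(t + 2)*(t - 4)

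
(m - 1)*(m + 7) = m^2 + 6*m - 7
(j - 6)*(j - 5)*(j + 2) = j^3 - 9*j^2 + 8*j + 60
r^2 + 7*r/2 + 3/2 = (r + 1/2)*(r + 3)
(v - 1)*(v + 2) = v^2 + v - 2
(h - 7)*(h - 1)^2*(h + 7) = h^4 - 2*h^3 - 48*h^2 + 98*h - 49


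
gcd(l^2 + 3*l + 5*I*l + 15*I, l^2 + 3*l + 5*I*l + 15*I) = l^2 + l*(3 + 5*I) + 15*I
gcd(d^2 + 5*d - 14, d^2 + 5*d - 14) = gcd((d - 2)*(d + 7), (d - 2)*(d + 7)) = d^2 + 5*d - 14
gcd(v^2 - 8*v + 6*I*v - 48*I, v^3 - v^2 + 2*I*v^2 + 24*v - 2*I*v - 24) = v + 6*I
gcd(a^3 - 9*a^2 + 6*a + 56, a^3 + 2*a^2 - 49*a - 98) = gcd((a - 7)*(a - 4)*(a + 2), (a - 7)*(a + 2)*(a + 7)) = a^2 - 5*a - 14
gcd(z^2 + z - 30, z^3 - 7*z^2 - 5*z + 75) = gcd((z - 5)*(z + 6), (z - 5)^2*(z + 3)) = z - 5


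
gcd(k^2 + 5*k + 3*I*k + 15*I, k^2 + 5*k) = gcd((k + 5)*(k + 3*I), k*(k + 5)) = k + 5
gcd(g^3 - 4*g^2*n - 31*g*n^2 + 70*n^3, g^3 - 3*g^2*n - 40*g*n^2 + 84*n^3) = g^2 - 9*g*n + 14*n^2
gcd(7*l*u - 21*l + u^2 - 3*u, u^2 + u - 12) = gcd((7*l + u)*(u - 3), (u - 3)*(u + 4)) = u - 3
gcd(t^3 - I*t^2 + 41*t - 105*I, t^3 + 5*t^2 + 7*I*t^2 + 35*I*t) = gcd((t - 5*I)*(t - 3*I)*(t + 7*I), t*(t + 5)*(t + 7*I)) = t + 7*I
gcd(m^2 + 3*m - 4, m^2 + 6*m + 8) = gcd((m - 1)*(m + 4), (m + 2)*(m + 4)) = m + 4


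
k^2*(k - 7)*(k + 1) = k^4 - 6*k^3 - 7*k^2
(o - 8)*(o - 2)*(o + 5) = o^3 - 5*o^2 - 34*o + 80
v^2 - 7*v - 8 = (v - 8)*(v + 1)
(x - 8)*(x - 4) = x^2 - 12*x + 32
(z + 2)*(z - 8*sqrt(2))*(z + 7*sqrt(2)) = z^3 - sqrt(2)*z^2 + 2*z^2 - 112*z - 2*sqrt(2)*z - 224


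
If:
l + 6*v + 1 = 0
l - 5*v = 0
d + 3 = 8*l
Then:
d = -73/11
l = -5/11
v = -1/11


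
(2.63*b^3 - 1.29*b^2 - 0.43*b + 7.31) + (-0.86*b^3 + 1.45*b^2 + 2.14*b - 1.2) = 1.77*b^3 + 0.16*b^2 + 1.71*b + 6.11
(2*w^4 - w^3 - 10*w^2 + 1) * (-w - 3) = -2*w^5 - 5*w^4 + 13*w^3 + 30*w^2 - w - 3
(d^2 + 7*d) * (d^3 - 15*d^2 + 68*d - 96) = d^5 - 8*d^4 - 37*d^3 + 380*d^2 - 672*d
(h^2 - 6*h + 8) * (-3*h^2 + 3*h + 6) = -3*h^4 + 21*h^3 - 36*h^2 - 12*h + 48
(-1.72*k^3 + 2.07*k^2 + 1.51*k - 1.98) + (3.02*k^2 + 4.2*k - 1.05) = -1.72*k^3 + 5.09*k^2 + 5.71*k - 3.03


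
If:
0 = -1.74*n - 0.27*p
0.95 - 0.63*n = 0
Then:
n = 1.51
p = -9.72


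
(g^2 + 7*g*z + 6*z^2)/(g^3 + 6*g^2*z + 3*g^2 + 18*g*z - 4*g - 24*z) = (g + z)/(g^2 + 3*g - 4)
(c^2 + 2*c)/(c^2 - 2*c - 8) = c/(c - 4)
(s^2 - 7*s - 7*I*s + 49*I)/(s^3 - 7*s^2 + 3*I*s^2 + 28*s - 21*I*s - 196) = (s - 7*I)/(s^2 + 3*I*s + 28)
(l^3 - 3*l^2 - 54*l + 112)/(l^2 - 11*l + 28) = (l^3 - 3*l^2 - 54*l + 112)/(l^2 - 11*l + 28)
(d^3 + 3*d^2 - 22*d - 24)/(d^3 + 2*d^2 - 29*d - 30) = (d - 4)/(d - 5)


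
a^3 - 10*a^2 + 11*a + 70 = (a - 7)*(a - 5)*(a + 2)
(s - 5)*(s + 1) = s^2 - 4*s - 5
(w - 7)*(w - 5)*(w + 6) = w^3 - 6*w^2 - 37*w + 210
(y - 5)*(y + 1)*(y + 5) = y^3 + y^2 - 25*y - 25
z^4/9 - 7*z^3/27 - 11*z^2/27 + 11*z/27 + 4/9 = (z/3 + 1/3)^2*(z - 3)*(z - 4/3)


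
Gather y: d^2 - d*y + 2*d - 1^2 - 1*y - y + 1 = d^2 + 2*d + y*(-d - 2)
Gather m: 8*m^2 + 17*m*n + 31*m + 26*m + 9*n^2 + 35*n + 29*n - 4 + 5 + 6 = 8*m^2 + m*(17*n + 57) + 9*n^2 + 64*n + 7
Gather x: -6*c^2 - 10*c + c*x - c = -6*c^2 + c*x - 11*c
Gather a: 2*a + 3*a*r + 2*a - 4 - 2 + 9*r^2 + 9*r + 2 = a*(3*r + 4) + 9*r^2 + 9*r - 4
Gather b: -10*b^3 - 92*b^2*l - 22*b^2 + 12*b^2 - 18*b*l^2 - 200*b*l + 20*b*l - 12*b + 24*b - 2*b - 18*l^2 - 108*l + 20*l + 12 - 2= -10*b^3 + b^2*(-92*l - 10) + b*(-18*l^2 - 180*l + 10) - 18*l^2 - 88*l + 10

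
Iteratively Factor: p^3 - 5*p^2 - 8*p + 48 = (p + 3)*(p^2 - 8*p + 16) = (p - 4)*(p + 3)*(p - 4)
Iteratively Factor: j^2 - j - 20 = (j - 5)*(j + 4)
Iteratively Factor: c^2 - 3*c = (c)*(c - 3)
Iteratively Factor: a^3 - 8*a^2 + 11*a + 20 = (a + 1)*(a^2 - 9*a + 20) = (a - 5)*(a + 1)*(a - 4)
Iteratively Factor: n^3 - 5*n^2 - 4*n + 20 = (n - 2)*(n^2 - 3*n - 10) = (n - 5)*(n - 2)*(n + 2)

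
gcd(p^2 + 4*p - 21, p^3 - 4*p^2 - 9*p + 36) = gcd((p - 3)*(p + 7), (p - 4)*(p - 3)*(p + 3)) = p - 3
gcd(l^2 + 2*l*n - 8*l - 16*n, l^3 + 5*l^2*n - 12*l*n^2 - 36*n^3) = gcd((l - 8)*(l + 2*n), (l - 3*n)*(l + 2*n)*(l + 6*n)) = l + 2*n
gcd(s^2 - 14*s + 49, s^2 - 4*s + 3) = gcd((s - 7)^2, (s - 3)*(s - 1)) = 1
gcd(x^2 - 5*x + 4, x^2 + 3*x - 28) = x - 4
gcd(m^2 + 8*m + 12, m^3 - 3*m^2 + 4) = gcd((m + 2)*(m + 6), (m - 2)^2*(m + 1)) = 1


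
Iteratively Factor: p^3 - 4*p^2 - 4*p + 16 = (p - 4)*(p^2 - 4) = (p - 4)*(p + 2)*(p - 2)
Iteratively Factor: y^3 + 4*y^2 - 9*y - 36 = (y + 3)*(y^2 + y - 12) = (y - 3)*(y + 3)*(y + 4)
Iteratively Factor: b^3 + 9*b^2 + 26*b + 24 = (b + 2)*(b^2 + 7*b + 12) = (b + 2)*(b + 3)*(b + 4)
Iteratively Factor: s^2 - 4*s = (s)*(s - 4)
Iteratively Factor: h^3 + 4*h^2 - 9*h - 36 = (h - 3)*(h^2 + 7*h + 12) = (h - 3)*(h + 4)*(h + 3)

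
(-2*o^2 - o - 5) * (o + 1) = -2*o^3 - 3*o^2 - 6*o - 5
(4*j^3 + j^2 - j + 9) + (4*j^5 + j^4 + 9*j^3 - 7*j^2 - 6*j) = 4*j^5 + j^4 + 13*j^3 - 6*j^2 - 7*j + 9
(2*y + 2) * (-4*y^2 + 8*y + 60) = -8*y^3 + 8*y^2 + 136*y + 120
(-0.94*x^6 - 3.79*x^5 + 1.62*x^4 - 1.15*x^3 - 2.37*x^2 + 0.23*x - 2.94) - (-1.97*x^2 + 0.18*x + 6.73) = -0.94*x^6 - 3.79*x^5 + 1.62*x^4 - 1.15*x^3 - 0.4*x^2 + 0.05*x - 9.67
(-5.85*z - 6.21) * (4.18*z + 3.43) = -24.453*z^2 - 46.0233*z - 21.3003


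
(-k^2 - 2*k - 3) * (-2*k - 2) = 2*k^3 + 6*k^2 + 10*k + 6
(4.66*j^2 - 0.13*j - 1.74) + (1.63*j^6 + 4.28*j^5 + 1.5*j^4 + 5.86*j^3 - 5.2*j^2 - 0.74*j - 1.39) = 1.63*j^6 + 4.28*j^5 + 1.5*j^4 + 5.86*j^3 - 0.54*j^2 - 0.87*j - 3.13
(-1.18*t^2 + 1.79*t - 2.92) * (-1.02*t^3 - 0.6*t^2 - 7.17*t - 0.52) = 1.2036*t^5 - 1.1178*t^4 + 10.365*t^3 - 10.4687*t^2 + 20.0056*t + 1.5184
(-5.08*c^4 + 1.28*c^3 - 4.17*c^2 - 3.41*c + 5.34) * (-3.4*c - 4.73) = 17.272*c^5 + 19.6764*c^4 + 8.1236*c^3 + 31.3181*c^2 - 2.0267*c - 25.2582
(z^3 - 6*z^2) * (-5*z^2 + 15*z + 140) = -5*z^5 + 45*z^4 + 50*z^3 - 840*z^2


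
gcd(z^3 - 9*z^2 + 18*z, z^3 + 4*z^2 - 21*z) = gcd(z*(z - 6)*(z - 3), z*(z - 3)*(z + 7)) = z^2 - 3*z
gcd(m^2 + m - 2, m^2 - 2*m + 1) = m - 1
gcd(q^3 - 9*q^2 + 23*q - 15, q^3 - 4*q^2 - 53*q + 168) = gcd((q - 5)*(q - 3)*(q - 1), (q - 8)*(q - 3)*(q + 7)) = q - 3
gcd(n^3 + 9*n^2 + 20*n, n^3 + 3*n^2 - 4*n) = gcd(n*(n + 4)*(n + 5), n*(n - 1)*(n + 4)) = n^2 + 4*n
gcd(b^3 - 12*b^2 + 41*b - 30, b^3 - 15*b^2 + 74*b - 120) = b^2 - 11*b + 30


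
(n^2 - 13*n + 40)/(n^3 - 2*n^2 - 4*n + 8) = (n^2 - 13*n + 40)/(n^3 - 2*n^2 - 4*n + 8)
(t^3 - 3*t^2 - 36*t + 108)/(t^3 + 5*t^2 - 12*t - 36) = (t - 6)/(t + 2)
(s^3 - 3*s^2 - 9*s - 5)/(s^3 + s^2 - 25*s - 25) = (s + 1)/(s + 5)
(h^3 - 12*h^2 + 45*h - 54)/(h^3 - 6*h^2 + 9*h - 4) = (h^3 - 12*h^2 + 45*h - 54)/(h^3 - 6*h^2 + 9*h - 4)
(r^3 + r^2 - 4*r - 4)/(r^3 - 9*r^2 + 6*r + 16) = (r + 2)/(r - 8)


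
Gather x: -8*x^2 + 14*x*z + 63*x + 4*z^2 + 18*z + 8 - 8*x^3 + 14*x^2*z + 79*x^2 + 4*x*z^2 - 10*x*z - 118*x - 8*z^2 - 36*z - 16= -8*x^3 + x^2*(14*z + 71) + x*(4*z^2 + 4*z - 55) - 4*z^2 - 18*z - 8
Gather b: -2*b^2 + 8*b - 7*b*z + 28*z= -2*b^2 + b*(8 - 7*z) + 28*z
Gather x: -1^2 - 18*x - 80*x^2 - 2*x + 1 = -80*x^2 - 20*x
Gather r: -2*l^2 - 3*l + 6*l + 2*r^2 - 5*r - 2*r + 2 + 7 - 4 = -2*l^2 + 3*l + 2*r^2 - 7*r + 5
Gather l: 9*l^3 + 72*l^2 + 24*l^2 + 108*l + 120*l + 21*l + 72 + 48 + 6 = 9*l^3 + 96*l^2 + 249*l + 126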